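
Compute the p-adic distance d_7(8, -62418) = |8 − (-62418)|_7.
d_7(8, -62418) = 1/2401

Step 1 — x − y = 8 − (-62418) = 62426. Step 2 — v_7(62426) = 4 (factor: 62426 = (7^4 · 26); the sign does not affect v_p). Step 3 — |x − y|_7 = 7^{-4} = 1/2401.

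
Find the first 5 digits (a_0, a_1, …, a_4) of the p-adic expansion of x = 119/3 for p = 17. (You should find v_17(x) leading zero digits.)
(a_0, …, a_4) = (0, 8, 11, 5, 11)

v_17(119/3) = 1, so a_0 = ... = a_0 = 0. Factor out: x = 17^1 · u with u = 7/3 a unit in ℤ_17. Expand u iteratively via a_{v+i} = u_i mod 17, u_{i+1} = (u_i − a_{v+i})/17:
  u_0 = 7/3;  a_1 = 8;  u_1 = (u_0 − 8)/17 = -1/3
  u_1 = -1/3;  a_2 = 11;  u_2 = (u_1 − 11)/17 = -2/3
  u_2 = -2/3;  a_3 = 5;  u_3 = (u_2 − 5)/17 = -1/3
  u_3 = -1/3;  a_4 = 11;  u_4 = (u_3 − 11)/17 = -2/3
Digits: (0, 8, 11, 5, 11).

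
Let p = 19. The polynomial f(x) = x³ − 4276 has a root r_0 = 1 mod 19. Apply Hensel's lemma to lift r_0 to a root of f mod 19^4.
r_3 = 1065 (mod 130321)

Hensel: r_{i+1} = r_i − f(r_i)/f′(r_i) mod 19^{i+2}, where f′(x) = 3x². Iterate:
  r_0 = 1 (mod 19)
  r_1 = 343 (mod 361)
  r_2 = 1065 (mod 6859)
  r_3 = 1065 (mod 130321)
Final: r = 1065 with f(r) ≡ 0 mod 19^4.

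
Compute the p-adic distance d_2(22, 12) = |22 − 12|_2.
d_2(22, 12) = 1/2

Step 1 — x − y = 22 − 12 = 10. Step 2 — v_2(10) = 1 (factor: 10 = (2^1 · 5); the sign does not affect v_p). Step 3 — |x − y|_2 = 2^{-1} = 1/2.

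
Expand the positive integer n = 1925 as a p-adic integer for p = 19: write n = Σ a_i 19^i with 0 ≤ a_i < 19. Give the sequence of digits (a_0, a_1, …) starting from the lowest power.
(a_0, a_1, …) = (6, 6, 5)

Repeated division by 19 gives the digits low-to-high: 1925 = 6 + 6·19^1 + 5·19^2. Digit sequence: (6, 6, 5).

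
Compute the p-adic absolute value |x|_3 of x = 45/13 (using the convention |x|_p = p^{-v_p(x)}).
|45/13|_3 = 1/9

Step 1 — compute v_3(x) by factoring powers of 3 out of the numerator and denominator: v_3(45/13) = 2. Step 2 — apply |x|_p = p^{-v_p(x)} = 3^{-2} = 1/9.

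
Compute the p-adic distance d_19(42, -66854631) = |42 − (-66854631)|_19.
d_19(42, -66854631) = 1/2476099

Step 1 — x − y = 42 − (-66854631) = 66854673. Step 2 — v_19(66854673) = 5 (factor: 66854673 = (19^5 · 27); the sign does not affect v_p). Step 3 — |x − y|_19 = 19^{-5} = 1/2476099.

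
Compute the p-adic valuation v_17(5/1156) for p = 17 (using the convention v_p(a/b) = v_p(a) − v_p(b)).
v_17(5/1156) = -2

Factor powers of 17 from the numerator and denominator of the reduced fraction: 5 = 17^0 · 5 and 1156 = 17^2 · 4. Apply v_p(a/b) = v_p(a) − v_p(b): v_17(5/1156) = 0 − 2 = -2.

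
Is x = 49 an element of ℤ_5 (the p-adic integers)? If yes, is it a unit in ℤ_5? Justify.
x ∈ ℤ_5^× (unit); v_5(x) = 0

ℤ_5 = {x ∈ ℚ_5 : v_5(x) ≥ 0} and ℤ_5^× = {x ∈ ℤ_5 : v_5(x) = 0}. Here v_5(49) = v_5(num) − v_5(den) = 0; compare against these criteria.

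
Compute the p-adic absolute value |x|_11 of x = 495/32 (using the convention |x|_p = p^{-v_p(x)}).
|495/32|_11 = 1/11

Step 1 — compute v_11(x) by factoring powers of 11 out of the numerator and denominator: v_11(495/32) = 1. Step 2 — apply |x|_p = p^{-v_p(x)} = 11^{-1} = 1/11.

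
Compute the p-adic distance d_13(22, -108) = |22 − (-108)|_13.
d_13(22, -108) = 1/13

Step 1 — x − y = 22 − (-108) = 130. Step 2 — v_13(130) = 1 (factor: 130 = (13^1 · 10); the sign does not affect v_p). Step 3 — |x − y|_13 = 13^{-1} = 1/13.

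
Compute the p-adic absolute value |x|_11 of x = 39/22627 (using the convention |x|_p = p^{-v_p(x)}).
|39/22627|_11 = 1331

Step 1 — compute v_11(x) by factoring powers of 11 out of the numerator and denominator: v_11(39/22627) = -3. Step 2 — apply |x|_p = p^{-v_p(x)} = 11^{3} = 1331.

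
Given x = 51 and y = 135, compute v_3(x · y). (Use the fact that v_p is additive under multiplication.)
v_3(6885) = 4

v_p(x) = 1 (factor: 51 = 3^1 · 17); v_p(y) = 3 (factor: 135 = 3^3 · 5). Additivity: v_p(xy) = v_p(x) + v_p(y) = 1 + 3 = 4. (Direct check: xy = 6885 = 3^4 · (85).)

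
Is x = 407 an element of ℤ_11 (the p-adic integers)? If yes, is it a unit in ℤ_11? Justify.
x ∈ ℤ_11 but not a unit; v_11(x) = 1 > 0

ℤ_11 = {x ∈ ℚ_11 : v_11(x) ≥ 0} and ℤ_11^× = {x ∈ ℤ_11 : v_11(x) = 0}. Here v_11(407) = v_11(num) − v_11(den) = 1; compare against these criteria.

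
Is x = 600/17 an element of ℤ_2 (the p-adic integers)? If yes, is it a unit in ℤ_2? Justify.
x ∈ ℤ_2 but not a unit; v_2(x) = 3 > 0

ℤ_2 = {x ∈ ℚ_2 : v_2(x) ≥ 0} and ℤ_2^× = {x ∈ ℤ_2 : v_2(x) = 0}. Here v_2(600/17) = v_2(num) − v_2(den) = 3; compare against these criteria.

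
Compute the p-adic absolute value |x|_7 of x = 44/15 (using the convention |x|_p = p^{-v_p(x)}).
|44/15|_7 = 1

Step 1 — compute v_7(x) by factoring powers of 7 out of the numerator and denominator: v_7(44/15) = 0. Step 2 — apply |x|_p = p^{-v_p(x)} = 7^{0} = 1.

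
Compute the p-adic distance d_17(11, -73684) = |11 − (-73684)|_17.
d_17(11, -73684) = 1/4913

Step 1 — x − y = 11 − (-73684) = 73695. Step 2 — v_17(73695) = 3 (factor: 73695 = (17^3 · 15); the sign does not affect v_p). Step 3 — |x − y|_17 = 17^{-3} = 1/4913.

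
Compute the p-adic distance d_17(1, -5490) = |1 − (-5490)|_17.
d_17(1, -5490) = 1/289

Step 1 — x − y = 1 − (-5490) = 5491. Step 2 — v_17(5491) = 2 (factor: 5491 = (17^2 · 19); the sign does not affect v_p). Step 3 — |x − y|_17 = 17^{-2} = 1/289.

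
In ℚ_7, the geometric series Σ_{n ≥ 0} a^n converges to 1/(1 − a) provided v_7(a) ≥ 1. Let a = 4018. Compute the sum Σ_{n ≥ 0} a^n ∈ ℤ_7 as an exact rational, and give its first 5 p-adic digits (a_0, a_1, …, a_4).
Σ a^n = 1/(1 − a) = -1/4017;  first 5 digits = (1, 0, 5, 4, 5)

v_7(a) = 2 ≥ 1, so the series converges in ℤ_7 to 1/(1 − a) = 1/(1 − 4018) = -1/4017. Expand this rational in ℤ_7: compute digits iteratively via d_i = x_i mod 7, x_{i+1} = (x_i − d_i)/7. The first 5 digits are (1, 0, 5, 4, 5).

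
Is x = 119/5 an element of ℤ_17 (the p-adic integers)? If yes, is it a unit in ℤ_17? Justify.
x ∈ ℤ_17 but not a unit; v_17(x) = 1 > 0

ℤ_17 = {x ∈ ℚ_17 : v_17(x) ≥ 0} and ℤ_17^× = {x ∈ ℤ_17 : v_17(x) = 0}. Here v_17(119/5) = v_17(num) − v_17(den) = 1; compare against these criteria.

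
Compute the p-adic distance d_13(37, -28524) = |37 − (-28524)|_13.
d_13(37, -28524) = 1/28561

Step 1 — x − y = 37 − (-28524) = 28561. Step 2 — v_13(28561) = 4 (factor: 28561 = (13^4 · 1); the sign does not affect v_p). Step 3 — |x − y|_13 = 13^{-4} = 1/28561.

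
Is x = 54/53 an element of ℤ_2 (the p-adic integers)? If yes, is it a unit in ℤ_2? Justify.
x ∈ ℤ_2 but not a unit; v_2(x) = 1 > 0

ℤ_2 = {x ∈ ℚ_2 : v_2(x) ≥ 0} and ℤ_2^× = {x ∈ ℤ_2 : v_2(x) = 0}. Here v_2(54/53) = v_2(num) − v_2(den) = 1; compare against these criteria.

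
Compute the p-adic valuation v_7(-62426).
v_7(-62426) = 4

v_7(n) is the largest exponent k such that 7^k divides n. Factor out: -62426 = -7^4 · 26. (Sign doesn't affect v_p.) So v_7(-62426) = 4.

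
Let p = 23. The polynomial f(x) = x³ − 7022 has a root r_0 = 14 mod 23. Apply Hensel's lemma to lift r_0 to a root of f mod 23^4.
r_3 = 267366 (mod 279841)

Hensel: r_{i+1} = r_i − f(r_i)/f′(r_i) mod 23^{i+2}, where f′(x) = 3x². Iterate:
  r_0 = 14 (mod 23)
  r_1 = 221 (mod 529)
  r_2 = 11859 (mod 12167)
  r_3 = 267366 (mod 279841)
Final: r = 267366 with f(r) ≡ 0 mod 23^4.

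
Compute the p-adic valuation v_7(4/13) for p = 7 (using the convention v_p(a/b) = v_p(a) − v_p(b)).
v_7(4/13) = 0

Factor powers of 7 from the numerator and denominator of the reduced fraction: 4 = 7^0 · 4 and 13 = 7^0 · 13. Apply v_p(a/b) = v_p(a) − v_p(b): v_7(4/13) = 0 − 0 = 0.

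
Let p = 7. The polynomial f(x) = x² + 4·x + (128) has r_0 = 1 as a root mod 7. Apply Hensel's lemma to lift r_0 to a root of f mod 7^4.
r_3 = 2290 (mod 2401)

Hensel: r_{i+1} = r_i − f(r_i)·(f′(r_i))^{-1} mod 7^{i+2}, f′(x) = 2x + 4. Iterate:
  r_0 = 1 (mod 7)
  r_1 = 36 (mod 49)
  r_2 = 232 (mod 343)
  r_3 = 2290 (mod 2401)
Final: r = 2290 satisfies f(r) ≡ 0 mod 7^4.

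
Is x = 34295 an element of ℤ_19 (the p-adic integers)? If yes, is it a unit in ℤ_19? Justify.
x ∈ ℤ_19 but not a unit; v_19(x) = 3 > 0

ℤ_19 = {x ∈ ℚ_19 : v_19(x) ≥ 0} and ℤ_19^× = {x ∈ ℤ_19 : v_19(x) = 0}. Here v_19(34295) = v_19(num) − v_19(den) = 3; compare against these criteria.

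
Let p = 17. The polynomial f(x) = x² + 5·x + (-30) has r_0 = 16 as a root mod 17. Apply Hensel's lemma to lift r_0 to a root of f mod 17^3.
r_2 = 2515 (mod 4913)

Hensel: r_{i+1} = r_i − f(r_i)·(f′(r_i))^{-1} mod 17^{i+2}, f′(x) = 2x + 5. Iterate:
  r_0 = 16 (mod 17)
  r_1 = 203 (mod 289)
  r_2 = 2515 (mod 4913)
Final: r = 2515 satisfies f(r) ≡ 0 mod 17^3.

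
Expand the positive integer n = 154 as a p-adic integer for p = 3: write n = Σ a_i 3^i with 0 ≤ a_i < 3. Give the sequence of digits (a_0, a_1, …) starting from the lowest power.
(a_0, a_1, …) = (1, 0, 2, 2, 1)

Repeated division by 3 gives the digits low-to-high: 154 = 1 + 2·3^2 + 2·3^3 + 1·3^4. Digit sequence: (1, 0, 2, 2, 1).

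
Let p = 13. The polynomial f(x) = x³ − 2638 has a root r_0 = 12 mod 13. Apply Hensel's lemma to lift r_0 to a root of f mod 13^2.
r_1 = 90 (mod 169)

Hensel: r_{i+1} = r_i − f(r_i)/f′(r_i) mod 13^{i+2}, where f′(x) = 3x². Iterate:
  r_0 = 12 (mod 13)
  r_1 = 90 (mod 169)
Final: r = 90 with f(r) ≡ 0 mod 13^2.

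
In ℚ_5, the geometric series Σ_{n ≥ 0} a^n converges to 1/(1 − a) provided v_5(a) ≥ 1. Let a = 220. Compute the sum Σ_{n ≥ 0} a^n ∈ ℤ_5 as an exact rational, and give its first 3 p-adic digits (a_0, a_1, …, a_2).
Σ a^n = 1/(1 − a) = -1/219;  first 3 digits = (1, 4, 4)

v_5(a) = 1 ≥ 1, so the series converges in ℤ_5 to 1/(1 − a) = 1/(1 − 220) = -1/219. Expand this rational in ℤ_5: compute digits iteratively via d_i = x_i mod 5, x_{i+1} = (x_i − d_i)/5. The first 3 digits are (1, 4, 4).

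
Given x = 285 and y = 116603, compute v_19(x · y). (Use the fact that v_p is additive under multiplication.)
v_19(33231855) = 4

v_p(x) = 1 (factor: 285 = 19^1 · 15); v_p(y) = 3 (factor: 116603 = 19^3 · 17). Additivity: v_p(xy) = v_p(x) + v_p(y) = 1 + 3 = 4. (Direct check: xy = 33231855 = 19^4 · (255).)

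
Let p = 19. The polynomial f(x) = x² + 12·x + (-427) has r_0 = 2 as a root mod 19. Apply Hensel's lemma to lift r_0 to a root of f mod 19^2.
r_1 = 230 (mod 361)

Hensel: r_{i+1} = r_i − f(r_i)·(f′(r_i))^{-1} mod 19^{i+2}, f′(x) = 2x + 12. Iterate:
  r_0 = 2 (mod 19)
  r_1 = 230 (mod 361)
Final: r = 230 satisfies f(r) ≡ 0 mod 19^2.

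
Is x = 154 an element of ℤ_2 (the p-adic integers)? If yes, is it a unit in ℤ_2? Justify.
x ∈ ℤ_2 but not a unit; v_2(x) = 1 > 0

ℤ_2 = {x ∈ ℚ_2 : v_2(x) ≥ 0} and ℤ_2^× = {x ∈ ℤ_2 : v_2(x) = 0}. Here v_2(154) = v_2(num) − v_2(den) = 1; compare against these criteria.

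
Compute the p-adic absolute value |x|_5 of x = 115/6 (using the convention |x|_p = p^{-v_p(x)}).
|115/6|_5 = 1/5

Step 1 — compute v_5(x) by factoring powers of 5 out of the numerator and denominator: v_5(115/6) = 1. Step 2 — apply |x|_p = p^{-v_p(x)} = 5^{-1} = 1/5.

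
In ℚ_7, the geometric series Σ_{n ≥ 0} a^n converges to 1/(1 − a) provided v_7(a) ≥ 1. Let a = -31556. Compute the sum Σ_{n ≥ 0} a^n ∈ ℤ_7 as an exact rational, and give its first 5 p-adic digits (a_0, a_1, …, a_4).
Σ a^n = 1/(1 − a) = 1/31557;  first 5 digits = (1, 0, 0, 6, 0)

v_7(a) = 3 ≥ 1, so the series converges in ℤ_7 to 1/(1 − a) = 1/(1 − (-31556)) = 1/31557. Expand this rational in ℤ_7: compute digits iteratively via d_i = x_i mod 7, x_{i+1} = (x_i − d_i)/7. The first 5 digits are (1, 0, 0, 6, 0).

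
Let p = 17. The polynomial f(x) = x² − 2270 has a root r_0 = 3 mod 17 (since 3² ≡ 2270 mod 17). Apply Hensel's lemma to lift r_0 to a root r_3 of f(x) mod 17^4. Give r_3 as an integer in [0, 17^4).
r_3 = 47246 (mod 83521)

Hensel's recurrence: r_{i+1} = r_i − f(r_i)·(f′(r_i))^{-1} mod 17^{i+2}, with f′(x) = 2x. Iterate:
  r_0 = 3 (mod 17)
  r_1 = 139 (mod 289)
  r_2 = 3029 (mod 4913)
  r_3 = 47246 (mod 83521)
Final: r_3 = 47246, and one checks f(r_3) ≡ 0 mod 17^4.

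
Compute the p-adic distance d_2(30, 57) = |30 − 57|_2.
d_2(30, 57) = 1

Step 1 — x − y = 30 − 57 = -27. Step 2 — v_2(-27) = 0 (factor: -27 = −(2^0 · 27); the sign does not affect v_p). Step 3 — |x − y|_2 = 2^{0} = 1.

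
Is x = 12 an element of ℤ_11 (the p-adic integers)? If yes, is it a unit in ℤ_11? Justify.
x ∈ ℤ_11^× (unit); v_11(x) = 0

ℤ_11 = {x ∈ ℚ_11 : v_11(x) ≥ 0} and ℤ_11^× = {x ∈ ℤ_11 : v_11(x) = 0}. Here v_11(12) = v_11(num) − v_11(den) = 0; compare against these criteria.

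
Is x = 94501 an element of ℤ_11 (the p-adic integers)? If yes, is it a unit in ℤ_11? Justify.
x ∈ ℤ_11 but not a unit; v_11(x) = 3 > 0

ℤ_11 = {x ∈ ℚ_11 : v_11(x) ≥ 0} and ℤ_11^× = {x ∈ ℤ_11 : v_11(x) = 0}. Here v_11(94501) = v_11(num) − v_11(den) = 3; compare against these criteria.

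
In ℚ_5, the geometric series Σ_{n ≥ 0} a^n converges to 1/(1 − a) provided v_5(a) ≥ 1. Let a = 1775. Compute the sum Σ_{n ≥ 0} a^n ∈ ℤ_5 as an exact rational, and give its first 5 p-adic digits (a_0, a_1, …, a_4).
Σ a^n = 1/(1 − a) = -1/1774;  first 5 digits = (1, 0, 1, 4, 3)

v_5(a) = 2 ≥ 1, so the series converges in ℤ_5 to 1/(1 − a) = 1/(1 − 1775) = -1/1774. Expand this rational in ℤ_5: compute digits iteratively via d_i = x_i mod 5, x_{i+1} = (x_i − d_i)/5. The first 5 digits are (1, 0, 1, 4, 3).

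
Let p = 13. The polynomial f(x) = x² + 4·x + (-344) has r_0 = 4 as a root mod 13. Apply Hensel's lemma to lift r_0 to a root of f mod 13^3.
r_2 = 706 (mod 2197)

Hensel: r_{i+1} = r_i − f(r_i)·(f′(r_i))^{-1} mod 13^{i+2}, f′(x) = 2x + 4. Iterate:
  r_0 = 4 (mod 13)
  r_1 = 30 (mod 169)
  r_2 = 706 (mod 2197)
Final: r = 706 satisfies f(r) ≡ 0 mod 13^3.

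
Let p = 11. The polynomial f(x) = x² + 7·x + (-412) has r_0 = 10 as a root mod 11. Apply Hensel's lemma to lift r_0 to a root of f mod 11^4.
r_3 = 2188 (mod 14641)

Hensel: r_{i+1} = r_i − f(r_i)·(f′(r_i))^{-1} mod 11^{i+2}, f′(x) = 2x + 7. Iterate:
  r_0 = 10 (mod 11)
  r_1 = 10 (mod 121)
  r_2 = 857 (mod 1331)
  r_3 = 2188 (mod 14641)
Final: r = 2188 satisfies f(r) ≡ 0 mod 11^4.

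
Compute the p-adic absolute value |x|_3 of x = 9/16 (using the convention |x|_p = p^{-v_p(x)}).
|9/16|_3 = 1/9

Step 1 — compute v_3(x) by factoring powers of 3 out of the numerator and denominator: v_3(9/16) = 2. Step 2 — apply |x|_p = p^{-v_p(x)} = 3^{-2} = 1/9.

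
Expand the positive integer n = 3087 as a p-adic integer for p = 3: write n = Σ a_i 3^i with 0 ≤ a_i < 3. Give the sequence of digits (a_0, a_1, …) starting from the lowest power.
(a_0, a_1, …) = (0, 0, 1, 0, 2, 0, 1, 1)

Repeated division by 3 gives the digits low-to-high: 3087 = 1·3^2 + 2·3^4 + 1·3^6 + 1·3^7. Digit sequence: (0, 0, 1, 0, 2, 0, 1, 1).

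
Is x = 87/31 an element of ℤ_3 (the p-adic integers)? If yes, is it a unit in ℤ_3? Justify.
x ∈ ℤ_3 but not a unit; v_3(x) = 1 > 0

ℤ_3 = {x ∈ ℚ_3 : v_3(x) ≥ 0} and ℤ_3^× = {x ∈ ℤ_3 : v_3(x) = 0}. Here v_3(87/31) = v_3(num) − v_3(den) = 1; compare against these criteria.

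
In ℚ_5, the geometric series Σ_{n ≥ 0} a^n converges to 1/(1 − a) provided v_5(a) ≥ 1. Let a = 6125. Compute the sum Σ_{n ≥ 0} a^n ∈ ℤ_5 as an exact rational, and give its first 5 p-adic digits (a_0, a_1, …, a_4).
Σ a^n = 1/(1 − a) = -1/6124;  first 5 digits = (1, 0, 0, 4, 4)

v_5(a) = 3 ≥ 1, so the series converges in ℤ_5 to 1/(1 − a) = 1/(1 − 6125) = -1/6124. Expand this rational in ℤ_5: compute digits iteratively via d_i = x_i mod 5, x_{i+1} = (x_i − d_i)/5. The first 5 digits are (1, 0, 0, 4, 4).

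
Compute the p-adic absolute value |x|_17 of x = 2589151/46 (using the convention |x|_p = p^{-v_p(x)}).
|2589151/46|_17 = 1/83521

Step 1 — compute v_17(x) by factoring powers of 17 out of the numerator and denominator: v_17(2589151/46) = 4. Step 2 — apply |x|_p = p^{-v_p(x)} = 17^{-4} = 1/83521.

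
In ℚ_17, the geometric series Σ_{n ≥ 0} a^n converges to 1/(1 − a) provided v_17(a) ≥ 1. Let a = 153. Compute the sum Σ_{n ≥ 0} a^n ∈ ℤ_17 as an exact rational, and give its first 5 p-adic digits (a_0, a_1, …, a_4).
Σ a^n = 1/(1 − a) = -1/152;  first 5 digits = (1, 9, 13, 2, 8)

v_17(a) = 1 ≥ 1, so the series converges in ℤ_17 to 1/(1 − a) = 1/(1 − 153) = -1/152. Expand this rational in ℤ_17: compute digits iteratively via d_i = x_i mod 17, x_{i+1} = (x_i − d_i)/17. The first 5 digits are (1, 9, 13, 2, 8).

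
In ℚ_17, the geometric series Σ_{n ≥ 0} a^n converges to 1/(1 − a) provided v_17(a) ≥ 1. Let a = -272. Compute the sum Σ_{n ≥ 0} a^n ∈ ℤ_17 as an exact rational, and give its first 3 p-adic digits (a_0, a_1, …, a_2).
Σ a^n = 1/(1 − a) = 1/273;  first 3 digits = (1, 1, 0)

v_17(a) = 1 ≥ 1, so the series converges in ℤ_17 to 1/(1 − a) = 1/(1 − (-272)) = 1/273. Expand this rational in ℤ_17: compute digits iteratively via d_i = x_i mod 17, x_{i+1} = (x_i − d_i)/17. The first 3 digits are (1, 1, 0).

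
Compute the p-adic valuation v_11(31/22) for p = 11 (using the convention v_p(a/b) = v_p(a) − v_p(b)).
v_11(31/22) = -1

Factor powers of 11 from the numerator and denominator of the reduced fraction: 31 = 11^0 · 31 and 22 = 11^1 · 2. Apply v_p(a/b) = v_p(a) − v_p(b): v_11(31/22) = 0 − 1 = -1.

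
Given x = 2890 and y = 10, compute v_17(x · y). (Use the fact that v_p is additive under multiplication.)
v_17(28900) = 2

v_p(x) = 2 (factor: 2890 = 17^2 · 10); v_p(y) = 0 (factor: 10 = 17^0 · 10). Additivity: v_p(xy) = v_p(x) + v_p(y) = 2 + 0 = 2. (Direct check: xy = 28900 = 17^2 · (100).)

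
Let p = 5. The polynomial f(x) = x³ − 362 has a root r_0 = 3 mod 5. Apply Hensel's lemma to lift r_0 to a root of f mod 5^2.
r_1 = 8 (mod 25)

Hensel: r_{i+1} = r_i − f(r_i)/f′(r_i) mod 5^{i+2}, where f′(x) = 3x². Iterate:
  r_0 = 3 (mod 5)
  r_1 = 8 (mod 25)
Final: r = 8 with f(r) ≡ 0 mod 5^2.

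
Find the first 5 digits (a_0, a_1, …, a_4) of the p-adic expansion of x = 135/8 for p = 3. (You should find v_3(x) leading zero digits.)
(a_0, …, a_4) = (0, 0, 0, 1, 1)

v_3(135/8) = 3, so a_0 = ... = a_2 = 0. Factor out: x = 3^3 · u with u = 5/8 a unit in ℤ_3. Expand u iteratively via a_{v+i} = u_i mod 3, u_{i+1} = (u_i − a_{v+i})/3:
  u_0 = 5/8;  a_3 = 1;  u_1 = (u_0 − 1)/3 = -1/8
  u_1 = -1/8;  a_4 = 1;  u_2 = (u_1 − 1)/3 = -3/8
Digits: (0, 0, 0, 1, 1).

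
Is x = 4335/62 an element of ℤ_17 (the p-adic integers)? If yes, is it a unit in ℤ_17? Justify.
x ∈ ℤ_17 but not a unit; v_17(x) = 2 > 0

ℤ_17 = {x ∈ ℚ_17 : v_17(x) ≥ 0} and ℤ_17^× = {x ∈ ℤ_17 : v_17(x) = 0}. Here v_17(4335/62) = v_17(num) − v_17(den) = 2; compare against these criteria.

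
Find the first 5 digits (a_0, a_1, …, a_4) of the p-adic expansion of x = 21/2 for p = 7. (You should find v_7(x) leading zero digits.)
(a_0, …, a_4) = (0, 5, 3, 3, 3)

v_7(21/2) = 1, so a_0 = ... = a_0 = 0. Factor out: x = 7^1 · u with u = 3/2 a unit in ℤ_7. Expand u iteratively via a_{v+i} = u_i mod 7, u_{i+1} = (u_i − a_{v+i})/7:
  u_0 = 3/2;  a_1 = 5;  u_1 = (u_0 − 5)/7 = -1/2
  u_1 = -1/2;  a_2 = 3;  u_2 = (u_1 − 3)/7 = -1/2
  u_2 = -1/2;  a_3 = 3;  u_3 = (u_2 − 3)/7 = -1/2
  u_3 = -1/2;  a_4 = 3;  u_4 = (u_3 − 3)/7 = -1/2
Digits: (0, 5, 3, 3, 3).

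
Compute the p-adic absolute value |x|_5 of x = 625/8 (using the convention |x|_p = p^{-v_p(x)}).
|625/8|_5 = 1/625

Step 1 — compute v_5(x) by factoring powers of 5 out of the numerator and denominator: v_5(625/8) = 4. Step 2 — apply |x|_p = p^{-v_p(x)} = 5^{-4} = 1/625.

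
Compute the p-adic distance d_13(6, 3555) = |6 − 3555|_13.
d_13(6, 3555) = 1/169

Step 1 — x − y = 6 − 3555 = -3549. Step 2 — v_13(-3549) = 2 (factor: -3549 = −(13^2 · 21); the sign does not affect v_p). Step 3 — |x − y|_13 = 13^{-2} = 1/169.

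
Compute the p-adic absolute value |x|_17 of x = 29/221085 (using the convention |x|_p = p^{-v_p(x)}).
|29/221085|_17 = 4913

Step 1 — compute v_17(x) by factoring powers of 17 out of the numerator and denominator: v_17(29/221085) = -3. Step 2 — apply |x|_p = p^{-v_p(x)} = 17^{3} = 4913.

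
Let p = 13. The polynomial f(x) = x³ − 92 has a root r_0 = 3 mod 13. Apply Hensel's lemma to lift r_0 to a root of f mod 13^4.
r_3 = 2096 (mod 28561)

Hensel: r_{i+1} = r_i − f(r_i)/f′(r_i) mod 13^{i+2}, where f′(x) = 3x². Iterate:
  r_0 = 3 (mod 13)
  r_1 = 68 (mod 169)
  r_2 = 2096 (mod 2197)
  r_3 = 2096 (mod 28561)
Final: r = 2096 with f(r) ≡ 0 mod 13^4.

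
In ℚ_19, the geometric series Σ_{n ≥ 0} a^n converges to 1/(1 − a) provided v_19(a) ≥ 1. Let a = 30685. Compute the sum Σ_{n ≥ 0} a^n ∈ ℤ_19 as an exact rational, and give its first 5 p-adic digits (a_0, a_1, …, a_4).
Σ a^n = 1/(1 − a) = -1/30684;  first 5 digits = (1, 0, 9, 4, 5)

v_19(a) = 2 ≥ 1, so the series converges in ℤ_19 to 1/(1 − a) = 1/(1 − 30685) = -1/30684. Expand this rational in ℤ_19: compute digits iteratively via d_i = x_i mod 19, x_{i+1} = (x_i − d_i)/19. The first 5 digits are (1, 0, 9, 4, 5).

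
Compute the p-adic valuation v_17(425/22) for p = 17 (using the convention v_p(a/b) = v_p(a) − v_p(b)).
v_17(425/22) = 1

Factor powers of 17 from the numerator and denominator of the reduced fraction: 425 = 17^1 · 25 and 22 = 17^0 · 22. Apply v_p(a/b) = v_p(a) − v_p(b): v_17(425/22) = 1 − 0 = 1.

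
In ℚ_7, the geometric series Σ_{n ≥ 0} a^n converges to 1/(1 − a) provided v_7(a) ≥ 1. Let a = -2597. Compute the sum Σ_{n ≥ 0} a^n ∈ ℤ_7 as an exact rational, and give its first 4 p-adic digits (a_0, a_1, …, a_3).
Σ a^n = 1/(1 − a) = 1/2598;  first 4 digits = (1, 0, 3, 6)

v_7(a) = 2 ≥ 1, so the series converges in ℤ_7 to 1/(1 − a) = 1/(1 − (-2597)) = 1/2598. Expand this rational in ℤ_7: compute digits iteratively via d_i = x_i mod 7, x_{i+1} = (x_i − d_i)/7. The first 4 digits are (1, 0, 3, 6).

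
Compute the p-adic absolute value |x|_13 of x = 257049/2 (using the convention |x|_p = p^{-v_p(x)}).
|257049/2|_13 = 1/28561

Step 1 — compute v_13(x) by factoring powers of 13 out of the numerator and denominator: v_13(257049/2) = 4. Step 2 — apply |x|_p = p^{-v_p(x)} = 13^{-4} = 1/28561.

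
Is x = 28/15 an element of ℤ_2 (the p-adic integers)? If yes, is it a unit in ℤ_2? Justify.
x ∈ ℤ_2 but not a unit; v_2(x) = 2 > 0

ℤ_2 = {x ∈ ℚ_2 : v_2(x) ≥ 0} and ℤ_2^× = {x ∈ ℤ_2 : v_2(x) = 0}. Here v_2(28/15) = v_2(num) − v_2(den) = 2; compare against these criteria.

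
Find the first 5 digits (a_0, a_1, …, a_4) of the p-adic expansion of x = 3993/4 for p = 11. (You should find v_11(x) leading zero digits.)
(a_0, …, a_4) = (0, 0, 0, 9, 2)

v_11(3993/4) = 3, so a_0 = ... = a_2 = 0. Factor out: x = 11^3 · u with u = 3/4 a unit in ℤ_11. Expand u iteratively via a_{v+i} = u_i mod 11, u_{i+1} = (u_i − a_{v+i})/11:
  u_0 = 3/4;  a_3 = 9;  u_1 = (u_0 − 9)/11 = -3/4
  u_1 = -3/4;  a_4 = 2;  u_2 = (u_1 − 2)/11 = -1/4
Digits: (0, 0, 0, 9, 2).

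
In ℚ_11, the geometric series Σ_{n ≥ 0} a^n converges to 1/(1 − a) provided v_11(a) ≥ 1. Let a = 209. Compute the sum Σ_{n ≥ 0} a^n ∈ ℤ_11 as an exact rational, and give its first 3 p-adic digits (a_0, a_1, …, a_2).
Σ a^n = 1/(1 − a) = -1/208;  first 3 digits = (1, 8, 10)

v_11(a) = 1 ≥ 1, so the series converges in ℤ_11 to 1/(1 − a) = 1/(1 − 209) = -1/208. Expand this rational in ℤ_11: compute digits iteratively via d_i = x_i mod 11, x_{i+1} = (x_i − d_i)/11. The first 3 digits are (1, 8, 10).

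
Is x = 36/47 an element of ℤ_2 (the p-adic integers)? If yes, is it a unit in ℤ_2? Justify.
x ∈ ℤ_2 but not a unit; v_2(x) = 2 > 0

ℤ_2 = {x ∈ ℚ_2 : v_2(x) ≥ 0} and ℤ_2^× = {x ∈ ℤ_2 : v_2(x) = 0}. Here v_2(36/47) = v_2(num) − v_2(den) = 2; compare against these criteria.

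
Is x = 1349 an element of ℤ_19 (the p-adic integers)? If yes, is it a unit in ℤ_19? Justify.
x ∈ ℤ_19 but not a unit; v_19(x) = 1 > 0

ℤ_19 = {x ∈ ℚ_19 : v_19(x) ≥ 0} and ℤ_19^× = {x ∈ ℤ_19 : v_19(x) = 0}. Here v_19(1349) = v_19(num) − v_19(den) = 1; compare against these criteria.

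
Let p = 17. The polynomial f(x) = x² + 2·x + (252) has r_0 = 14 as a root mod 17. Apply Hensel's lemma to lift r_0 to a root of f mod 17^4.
r_3 = 1000 (mod 83521)

Hensel: r_{i+1} = r_i − f(r_i)·(f′(r_i))^{-1} mod 17^{i+2}, f′(x) = 2x + 2. Iterate:
  r_0 = 14 (mod 17)
  r_1 = 133 (mod 289)
  r_2 = 1000 (mod 4913)
  r_3 = 1000 (mod 83521)
Final: r = 1000 satisfies f(r) ≡ 0 mod 17^4.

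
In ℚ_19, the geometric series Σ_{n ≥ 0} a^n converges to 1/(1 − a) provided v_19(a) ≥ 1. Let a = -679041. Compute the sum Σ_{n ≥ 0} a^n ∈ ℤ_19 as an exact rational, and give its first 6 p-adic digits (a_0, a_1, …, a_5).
Σ a^n = 1/(1 − a) = 1/679042;  first 6 digits = (1, 0, 0, 15, 13, 18)

v_19(a) = 3 ≥ 1, so the series converges in ℤ_19 to 1/(1 − a) = 1/(1 − (-679041)) = 1/679042. Expand this rational in ℤ_19: compute digits iteratively via d_i = x_i mod 19, x_{i+1} = (x_i − d_i)/19. The first 6 digits are (1, 0, 0, 15, 13, 18).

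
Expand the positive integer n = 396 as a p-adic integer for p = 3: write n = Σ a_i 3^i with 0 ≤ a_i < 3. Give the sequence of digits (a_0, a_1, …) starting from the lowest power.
(a_0, a_1, …) = (0, 0, 2, 2, 1, 1)

Repeated division by 3 gives the digits low-to-high: 396 = 2·3^2 + 2·3^3 + 1·3^4 + 1·3^5. Digit sequence: (0, 0, 2, 2, 1, 1).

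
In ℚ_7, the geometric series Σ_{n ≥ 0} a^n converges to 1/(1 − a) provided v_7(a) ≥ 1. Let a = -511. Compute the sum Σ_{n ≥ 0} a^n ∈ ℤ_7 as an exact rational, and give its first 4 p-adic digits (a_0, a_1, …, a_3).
Σ a^n = 1/(1 − a) = 1/512;  first 4 digits = (1, 4, 5, 4)

v_7(a) = 1 ≥ 1, so the series converges in ℤ_7 to 1/(1 − a) = 1/(1 − (-511)) = 1/512. Expand this rational in ℤ_7: compute digits iteratively via d_i = x_i mod 7, x_{i+1} = (x_i − d_i)/7. The first 4 digits are (1, 4, 5, 4).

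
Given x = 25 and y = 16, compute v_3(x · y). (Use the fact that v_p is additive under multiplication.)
v_3(400) = 0

v_p(x) = 0 (factor: 25 = 3^0 · 25); v_p(y) = 0 (factor: 16 = 3^0 · 16). Additivity: v_p(xy) = v_p(x) + v_p(y) = 0 + 0 = 0. (Direct check: xy = 400 = 3^0 · (400).)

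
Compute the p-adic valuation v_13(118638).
v_13(118638) = 3

v_13(n) is the largest exponent k such that 13^k divides n. Factor out: 118638 = 13^3 · 54. (Sign doesn't affect v_p.) So v_13(118638) = 3.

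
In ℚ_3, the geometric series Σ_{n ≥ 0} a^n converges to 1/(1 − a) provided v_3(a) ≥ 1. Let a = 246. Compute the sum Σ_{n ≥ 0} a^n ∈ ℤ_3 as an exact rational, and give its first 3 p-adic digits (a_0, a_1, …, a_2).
Σ a^n = 1/(1 − a) = -1/245;  first 3 digits = (1, 1, 1)

v_3(a) = 1 ≥ 1, so the series converges in ℤ_3 to 1/(1 − a) = 1/(1 − 246) = -1/245. Expand this rational in ℤ_3: compute digits iteratively via d_i = x_i mod 3, x_{i+1} = (x_i − d_i)/3. The first 3 digits are (1, 1, 1).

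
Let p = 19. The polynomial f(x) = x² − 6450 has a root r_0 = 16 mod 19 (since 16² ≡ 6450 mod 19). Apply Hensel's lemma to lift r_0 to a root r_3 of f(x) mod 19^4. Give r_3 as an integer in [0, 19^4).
r_3 = 38092 (mod 130321)

Hensel's recurrence: r_{i+1} = r_i − f(r_i)·(f′(r_i))^{-1} mod 19^{i+2}, with f′(x) = 2x. Iterate:
  r_0 = 16 (mod 19)
  r_1 = 187 (mod 361)
  r_2 = 3797 (mod 6859)
  r_3 = 38092 (mod 130321)
Final: r_3 = 38092, and one checks f(r_3) ≡ 0 mod 19^4.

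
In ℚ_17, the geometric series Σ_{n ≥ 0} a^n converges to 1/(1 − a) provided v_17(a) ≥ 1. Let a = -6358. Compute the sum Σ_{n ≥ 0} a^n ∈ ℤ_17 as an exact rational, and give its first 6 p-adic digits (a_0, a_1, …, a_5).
Σ a^n = 1/(1 − a) = 1/6359;  first 6 digits = (1, 0, 12, 15, 7, 11)

v_17(a) = 2 ≥ 1, so the series converges in ℤ_17 to 1/(1 − a) = 1/(1 − (-6358)) = 1/6359. Expand this rational in ℤ_17: compute digits iteratively via d_i = x_i mod 17, x_{i+1} = (x_i − d_i)/17. The first 6 digits are (1, 0, 12, 15, 7, 11).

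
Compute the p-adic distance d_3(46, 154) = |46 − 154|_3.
d_3(46, 154) = 1/27

Step 1 — x − y = 46 − 154 = -108. Step 2 — v_3(-108) = 3 (factor: -108 = −(3^3 · 4); the sign does not affect v_p). Step 3 — |x − y|_3 = 3^{-3} = 1/27.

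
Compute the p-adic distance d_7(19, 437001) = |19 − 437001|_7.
d_7(19, 437001) = 1/16807

Step 1 — x − y = 19 − 437001 = -436982. Step 2 — v_7(-436982) = 5 (factor: -436982 = −(7^5 · 26); the sign does not affect v_p). Step 3 — |x − y|_7 = 7^{-5} = 1/16807.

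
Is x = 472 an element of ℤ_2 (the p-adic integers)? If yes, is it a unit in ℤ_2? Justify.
x ∈ ℤ_2 but not a unit; v_2(x) = 3 > 0

ℤ_2 = {x ∈ ℚ_2 : v_2(x) ≥ 0} and ℤ_2^× = {x ∈ ℤ_2 : v_2(x) = 0}. Here v_2(472) = v_2(num) − v_2(den) = 3; compare against these criteria.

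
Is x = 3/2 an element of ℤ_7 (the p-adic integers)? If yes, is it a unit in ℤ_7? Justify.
x ∈ ℤ_7^× (unit); v_7(x) = 0

ℤ_7 = {x ∈ ℚ_7 : v_7(x) ≥ 0} and ℤ_7^× = {x ∈ ℤ_7 : v_7(x) = 0}. Here v_7(3/2) = v_7(num) − v_7(den) = 0; compare against these criteria.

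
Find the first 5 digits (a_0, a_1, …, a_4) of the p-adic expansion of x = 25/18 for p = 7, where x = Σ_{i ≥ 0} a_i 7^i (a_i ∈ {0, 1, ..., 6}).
(a_0, …, a_4) = (1, 2, 4, 6, 1)

v_7(25/18) = 0 (numerator and denominator both coprime to 7), so x ∈ ℤ_7^×. Compute digits iteratively via a_i = x_i mod 7, x_{i+1} = (x_i − a_i)/7, with x_0 = x:
  x_0 = 25/18;  a_0 = 1;  x_1 = (x_0 − 1)/7 = 1/18
  x_1 = 1/18;  a_1 = 2;  x_2 = (x_1 − 2)/7 = -5/18
  x_2 = -5/18;  a_2 = 4;  x_3 = (x_2 − 4)/7 = -11/18
  x_3 = -11/18;  a_3 = 6;  x_4 = (x_3 − 6)/7 = -17/18
  x_4 = -17/18;  a_4 = 1;  x_5 = (x_4 − 1)/7 = -5/18
Digits: (1, 2, 4, 6, 1).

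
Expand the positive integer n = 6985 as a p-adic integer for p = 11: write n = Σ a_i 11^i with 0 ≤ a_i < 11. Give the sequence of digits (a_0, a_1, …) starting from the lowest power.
(a_0, a_1, …) = (0, 8, 2, 5)

Repeated division by 11 gives the digits low-to-high: 6985 = 8·11^1 + 2·11^2 + 5·11^3. Digit sequence: (0, 8, 2, 5).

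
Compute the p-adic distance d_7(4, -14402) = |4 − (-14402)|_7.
d_7(4, -14402) = 1/2401

Step 1 — x − y = 4 − (-14402) = 14406. Step 2 — v_7(14406) = 4 (factor: 14406 = (7^4 · 6); the sign does not affect v_p). Step 3 — |x − y|_7 = 7^{-4} = 1/2401.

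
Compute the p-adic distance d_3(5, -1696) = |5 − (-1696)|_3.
d_3(5, -1696) = 1/243

Step 1 — x − y = 5 − (-1696) = 1701. Step 2 — v_3(1701) = 5 (factor: 1701 = (3^5 · 7); the sign does not affect v_p). Step 3 — |x − y|_3 = 3^{-5} = 1/243.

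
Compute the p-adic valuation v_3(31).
v_3(31) = 0

v_3(n) is the largest exponent k such that 3^k divides n. Factor out: 31 = 3^0 · 31. (Sign doesn't affect v_p.) So v_3(31) = 0.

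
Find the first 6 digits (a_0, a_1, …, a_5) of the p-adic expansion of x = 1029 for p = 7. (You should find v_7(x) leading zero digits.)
(a_0, …, a_5) = (0, 0, 0, 3, 0, 0)

v_7(1029) = 3, so a_0 = ... = a_2 = 0. Factor out: x = 7^3 · u with u = 3 a unit in ℤ_7. Expand u iteratively via a_{v+i} = u_i mod 7, u_{i+1} = (u_i − a_{v+i})/7:
  u_0 = 3;  a_3 = 3;  u_1 = (u_0 − 3)/7 = 0
  u_1 = 0;  a_4 = 0;  u_2 = (u_1 − 0)/7 = 0
  u_2 = 0;  a_5 = 0;  u_3 = (u_2 − 0)/7 = 0
Digits: (0, 0, 0, 3, 0, 0).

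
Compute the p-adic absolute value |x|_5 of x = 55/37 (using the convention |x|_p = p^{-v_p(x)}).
|55/37|_5 = 1/5

Step 1 — compute v_5(x) by factoring powers of 5 out of the numerator and denominator: v_5(55/37) = 1. Step 2 — apply |x|_p = p^{-v_p(x)} = 5^{-1} = 1/5.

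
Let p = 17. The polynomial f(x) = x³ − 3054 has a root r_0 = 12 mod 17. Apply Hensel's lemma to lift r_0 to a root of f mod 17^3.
r_2 = 1151 (mod 4913)

Hensel: r_{i+1} = r_i − f(r_i)/f′(r_i) mod 17^{i+2}, where f′(x) = 3x². Iterate:
  r_0 = 12 (mod 17)
  r_1 = 284 (mod 289)
  r_2 = 1151 (mod 4913)
Final: r = 1151 with f(r) ≡ 0 mod 17^3.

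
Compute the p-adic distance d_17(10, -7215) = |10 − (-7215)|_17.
d_17(10, -7215) = 1/289

Step 1 — x − y = 10 − (-7215) = 7225. Step 2 — v_17(7225) = 2 (factor: 7225 = (17^2 · 25); the sign does not affect v_p). Step 3 — |x − y|_17 = 17^{-2} = 1/289.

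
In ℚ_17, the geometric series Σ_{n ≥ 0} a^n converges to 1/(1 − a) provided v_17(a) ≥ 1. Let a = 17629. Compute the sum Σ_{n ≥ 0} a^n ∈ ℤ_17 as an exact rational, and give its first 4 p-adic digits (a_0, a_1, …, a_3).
Σ a^n = 1/(1 − a) = -1/17628;  first 4 digits = (1, 0, 10, 3)

v_17(a) = 2 ≥ 1, so the series converges in ℤ_17 to 1/(1 − a) = 1/(1 − 17629) = -1/17628. Expand this rational in ℤ_17: compute digits iteratively via d_i = x_i mod 17, x_{i+1} = (x_i − d_i)/17. The first 4 digits are (1, 0, 10, 3).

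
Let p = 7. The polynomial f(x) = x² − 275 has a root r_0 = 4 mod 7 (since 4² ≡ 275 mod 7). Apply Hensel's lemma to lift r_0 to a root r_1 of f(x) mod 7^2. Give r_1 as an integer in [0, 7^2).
r_1 = 18 (mod 49)

Hensel's recurrence: r_{i+1} = r_i − f(r_i)·(f′(r_i))^{-1} mod 7^{i+2}, with f′(x) = 2x. Iterate:
  r_0 = 4 (mod 7)
  r_1 = 18 (mod 49)
Final: r_1 = 18, and one checks f(r_1) ≡ 0 mod 7^2.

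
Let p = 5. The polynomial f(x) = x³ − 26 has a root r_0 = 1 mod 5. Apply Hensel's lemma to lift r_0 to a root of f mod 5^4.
r_3 = 426 (mod 625)

Hensel: r_{i+1} = r_i − f(r_i)/f′(r_i) mod 5^{i+2}, where f′(x) = 3x². Iterate:
  r_0 = 1 (mod 5)
  r_1 = 1 (mod 25)
  r_2 = 51 (mod 125)
  r_3 = 426 (mod 625)
Final: r = 426 with f(r) ≡ 0 mod 5^4.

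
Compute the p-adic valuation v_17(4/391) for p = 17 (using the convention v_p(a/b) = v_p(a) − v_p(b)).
v_17(4/391) = -1

Factor powers of 17 from the numerator and denominator of the reduced fraction: 4 = 17^0 · 4 and 391 = 17^1 · 23. Apply v_p(a/b) = v_p(a) − v_p(b): v_17(4/391) = 0 − 1 = -1.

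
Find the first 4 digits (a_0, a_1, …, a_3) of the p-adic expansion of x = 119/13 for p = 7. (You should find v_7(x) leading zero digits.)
(a_0, …, a_3) = (0, 4, 5, 3)

v_7(119/13) = 1, so a_0 = ... = a_0 = 0. Factor out: x = 7^1 · u with u = 17/13 a unit in ℤ_7. Expand u iteratively via a_{v+i} = u_i mod 7, u_{i+1} = (u_i − a_{v+i})/7:
  u_0 = 17/13;  a_1 = 4;  u_1 = (u_0 − 4)/7 = -5/13
  u_1 = -5/13;  a_2 = 5;  u_2 = (u_1 − 5)/7 = -10/13
  u_2 = -10/13;  a_3 = 3;  u_3 = (u_2 − 3)/7 = -7/13
Digits: (0, 4, 5, 3).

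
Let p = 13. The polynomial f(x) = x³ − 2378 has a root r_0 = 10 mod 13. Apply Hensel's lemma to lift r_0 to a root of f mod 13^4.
r_3 = 12880 (mod 28561)

Hensel: r_{i+1} = r_i − f(r_i)/f′(r_i) mod 13^{i+2}, where f′(x) = 3x². Iterate:
  r_0 = 10 (mod 13)
  r_1 = 36 (mod 169)
  r_2 = 1895 (mod 2197)
  r_3 = 12880 (mod 28561)
Final: r = 12880 with f(r) ≡ 0 mod 13^4.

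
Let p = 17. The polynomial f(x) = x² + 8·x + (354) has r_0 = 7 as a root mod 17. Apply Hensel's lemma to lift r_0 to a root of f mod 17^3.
r_2 = 3730 (mod 4913)

Hensel: r_{i+1} = r_i − f(r_i)·(f′(r_i))^{-1} mod 17^{i+2}, f′(x) = 2x + 8. Iterate:
  r_0 = 7 (mod 17)
  r_1 = 262 (mod 289)
  r_2 = 3730 (mod 4913)
Final: r = 3730 satisfies f(r) ≡ 0 mod 17^3.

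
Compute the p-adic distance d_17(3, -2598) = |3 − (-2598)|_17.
d_17(3, -2598) = 1/289

Step 1 — x − y = 3 − (-2598) = 2601. Step 2 — v_17(2601) = 2 (factor: 2601 = (17^2 · 9); the sign does not affect v_p). Step 3 — |x − y|_17 = 17^{-2} = 1/289.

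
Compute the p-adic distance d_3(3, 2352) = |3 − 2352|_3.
d_3(3, 2352) = 1/81

Step 1 — x − y = 3 − 2352 = -2349. Step 2 — v_3(-2349) = 4 (factor: -2349 = −(3^4 · 29); the sign does not affect v_p). Step 3 — |x − y|_3 = 3^{-4} = 1/81.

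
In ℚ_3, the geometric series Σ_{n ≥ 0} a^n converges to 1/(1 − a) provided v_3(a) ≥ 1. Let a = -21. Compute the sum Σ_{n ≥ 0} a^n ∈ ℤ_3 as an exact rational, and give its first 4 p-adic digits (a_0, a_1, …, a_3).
Σ a^n = 1/(1 − a) = 1/22;  first 4 digits = (1, 2, 1, 2)

v_3(a) = 1 ≥ 1, so the series converges in ℤ_3 to 1/(1 − a) = 1/(1 − (-21)) = 1/22. Expand this rational in ℤ_3: compute digits iteratively via d_i = x_i mod 3, x_{i+1} = (x_i − d_i)/3. The first 4 digits are (1, 2, 1, 2).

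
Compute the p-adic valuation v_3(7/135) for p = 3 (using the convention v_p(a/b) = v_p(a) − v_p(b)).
v_3(7/135) = -3

Factor powers of 3 from the numerator and denominator of the reduced fraction: 7 = 3^0 · 7 and 135 = 3^3 · 5. Apply v_p(a/b) = v_p(a) − v_p(b): v_3(7/135) = 0 − 3 = -3.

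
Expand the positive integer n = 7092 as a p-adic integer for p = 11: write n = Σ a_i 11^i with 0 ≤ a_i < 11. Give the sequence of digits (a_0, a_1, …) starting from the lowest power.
(a_0, a_1, …) = (8, 6, 3, 5)

Repeated division by 11 gives the digits low-to-high: 7092 = 8 + 6·11^1 + 3·11^2 + 5·11^3. Digit sequence: (8, 6, 3, 5).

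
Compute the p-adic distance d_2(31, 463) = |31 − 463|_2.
d_2(31, 463) = 1/16

Step 1 — x − y = 31 − 463 = -432. Step 2 — v_2(-432) = 4 (factor: -432 = −(2^4 · 27); the sign does not affect v_p). Step 3 — |x − y|_2 = 2^{-4} = 1/16.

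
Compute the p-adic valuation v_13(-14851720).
v_13(-14851720) = 5

v_13(n) is the largest exponent k such that 13^k divides n. Factor out: -14851720 = -13^5 · 40. (Sign doesn't affect v_p.) So v_13(-14851720) = 5.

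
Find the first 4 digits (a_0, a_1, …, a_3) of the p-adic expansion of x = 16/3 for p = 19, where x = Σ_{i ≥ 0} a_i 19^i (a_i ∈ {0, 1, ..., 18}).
(a_0, …, a_3) = (18, 12, 12, 12)

v_19(16/3) = 0 (numerator and denominator both coprime to 19), so x ∈ ℤ_19^×. Compute digits iteratively via a_i = x_i mod 19, x_{i+1} = (x_i − a_i)/19, with x_0 = x:
  x_0 = 16/3;  a_0 = 18;  x_1 = (x_0 − 18)/19 = -2/3
  x_1 = -2/3;  a_1 = 12;  x_2 = (x_1 − 12)/19 = -2/3
  x_2 = -2/3;  a_2 = 12;  x_3 = (x_2 − 12)/19 = -2/3
  x_3 = -2/3;  a_3 = 12;  x_4 = (x_3 − 12)/19 = -2/3
Digits: (18, 12, 12, 12).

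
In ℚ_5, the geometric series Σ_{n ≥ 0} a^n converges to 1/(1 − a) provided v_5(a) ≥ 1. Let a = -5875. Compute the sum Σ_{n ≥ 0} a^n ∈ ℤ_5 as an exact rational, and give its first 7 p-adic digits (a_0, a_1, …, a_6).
Σ a^n = 1/(1 − a) = 1/5876;  first 7 digits = (1, 0, 0, 3, 0, 3, 3)

v_5(a) = 3 ≥ 1, so the series converges in ℤ_5 to 1/(1 − a) = 1/(1 − (-5875)) = 1/5876. Expand this rational in ℤ_5: compute digits iteratively via d_i = x_i mod 5, x_{i+1} = (x_i − d_i)/5. The first 7 digits are (1, 0, 0, 3, 0, 3, 3).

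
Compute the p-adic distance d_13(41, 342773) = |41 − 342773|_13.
d_13(41, 342773) = 1/28561

Step 1 — x − y = 41 − 342773 = -342732. Step 2 — v_13(-342732) = 4 (factor: -342732 = −(13^4 · 12); the sign does not affect v_p). Step 3 — |x − y|_13 = 13^{-4} = 1/28561.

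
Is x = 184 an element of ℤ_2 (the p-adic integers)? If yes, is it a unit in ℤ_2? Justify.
x ∈ ℤ_2 but not a unit; v_2(x) = 3 > 0

ℤ_2 = {x ∈ ℚ_2 : v_2(x) ≥ 0} and ℤ_2^× = {x ∈ ℤ_2 : v_2(x) = 0}. Here v_2(184) = v_2(num) − v_2(den) = 3; compare against these criteria.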